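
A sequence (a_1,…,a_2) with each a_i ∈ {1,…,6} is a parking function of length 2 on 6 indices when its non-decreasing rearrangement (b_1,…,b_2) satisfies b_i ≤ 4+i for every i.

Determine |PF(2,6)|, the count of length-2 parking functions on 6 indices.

|PF(2,6)| = 5·7^1 = 5×7 = 35 (Konheim–Weiss)
E.g. (3,3) → sorted (3,3): b_i ≤ 4+i ∀i, a PF.

35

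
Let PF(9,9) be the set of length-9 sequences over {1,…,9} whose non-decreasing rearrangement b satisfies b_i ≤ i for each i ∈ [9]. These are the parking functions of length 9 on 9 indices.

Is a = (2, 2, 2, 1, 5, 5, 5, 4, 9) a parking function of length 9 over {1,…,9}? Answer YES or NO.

Sorted: b = (1, 2, 2, 2, 4, 5, 5, 5, 9).
  b_1=1 ≤ 1
  b_2=2 ≤ 2
  b_3=2 ≤ 3
  b_4=2 ≤ 4
  b_5=4 ≤ 5
  b_6=5 ≤ 6
  b_7=5 ≤ 7
  b_8=5 ≤ 8
  b_9=9 ≤ 9
All bounds hold ⇒ YES

YES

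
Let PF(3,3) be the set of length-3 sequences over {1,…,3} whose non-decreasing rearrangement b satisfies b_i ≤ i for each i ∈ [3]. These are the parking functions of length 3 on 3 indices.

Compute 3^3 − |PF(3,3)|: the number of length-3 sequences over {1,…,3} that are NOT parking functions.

Count = 1·4^2 = 1·16 = 16 (Konheim–Weiss)
Example (1,3,3) → sorted (1,3,3): b_2=3>2, not a PF.
Total 27; non-PF = 27−16 = 11

11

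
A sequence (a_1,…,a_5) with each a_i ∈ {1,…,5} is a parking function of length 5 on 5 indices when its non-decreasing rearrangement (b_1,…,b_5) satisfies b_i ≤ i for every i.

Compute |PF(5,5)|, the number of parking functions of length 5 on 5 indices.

1296

|PF| = (6−5)·6^(5−1) = 1×1296 = 1296 [KW]
E.g. (4,2,2,2,1) → sorted (1,2,2,2,4): b_i ≤ i ∀i, a PF.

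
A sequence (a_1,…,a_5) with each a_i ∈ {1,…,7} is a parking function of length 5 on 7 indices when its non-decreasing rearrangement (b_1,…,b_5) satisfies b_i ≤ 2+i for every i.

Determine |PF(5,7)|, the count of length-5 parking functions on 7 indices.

|PF| = (7−5+1)·(7+1)^(5−1) = 3·4096 = 12288 [KW]
Check (1,1,5,2,7) → sorted (1,1,2,5,7): b_i ≤ 2+i ∀i, a PF.

12288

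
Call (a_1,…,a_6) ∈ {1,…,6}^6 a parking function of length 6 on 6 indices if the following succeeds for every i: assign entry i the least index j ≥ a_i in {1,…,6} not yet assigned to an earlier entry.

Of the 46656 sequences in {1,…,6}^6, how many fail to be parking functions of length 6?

#PF = (6−6+1)·(6+1)^(6−1) = 1·16807 = 16807
Example (6,6,4,5,2,5) → sorted (2,4,5,5,6,6): b_1=2>1, not a PF.
Total 46656; non-PF = 46656−16807 = 29849

29849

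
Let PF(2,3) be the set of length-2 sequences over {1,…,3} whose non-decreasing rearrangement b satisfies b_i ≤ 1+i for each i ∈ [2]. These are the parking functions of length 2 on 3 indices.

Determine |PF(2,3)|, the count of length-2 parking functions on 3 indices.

|PF(2,3)| = (4−2)·4^(2−1) = 2·4 = 8 [KW]
One tuple (3,1) → sorted (1,3): b_i ≤ 1+i ∀i, a PF.

8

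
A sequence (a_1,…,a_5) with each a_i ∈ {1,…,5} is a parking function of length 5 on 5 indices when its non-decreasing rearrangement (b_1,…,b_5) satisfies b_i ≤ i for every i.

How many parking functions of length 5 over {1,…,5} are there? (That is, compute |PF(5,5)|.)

|PF| = 1·6^4 = 1 · 1296 = 1296 (Pollak)
E.g. (4,1,4,1,3) → sorted (1,1,3,4,4): b_i ≤ i ∀i, a PF.

1296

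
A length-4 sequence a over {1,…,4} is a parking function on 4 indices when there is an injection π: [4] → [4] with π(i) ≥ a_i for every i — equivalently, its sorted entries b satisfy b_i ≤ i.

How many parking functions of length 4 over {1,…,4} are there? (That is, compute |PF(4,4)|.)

125

Count = (4+1−4)·(4+1)^{4−1} = 1 · 125 = 125 (Pollak)
E.g. (4,1,3,1) → sorted (1,1,3,4): b_i ≤ i ∀i, a PF.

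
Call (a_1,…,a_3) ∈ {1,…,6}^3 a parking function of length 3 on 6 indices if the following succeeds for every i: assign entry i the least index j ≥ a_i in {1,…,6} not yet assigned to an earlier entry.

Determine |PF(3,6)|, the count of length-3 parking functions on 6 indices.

196

|PF| = (6+1−3)·(6+1)^{3−1} = 4·49 = 196 (Konheim–Weiss)
One tuple (6,2,1) → sorted (1,2,6): b_i ≤ 3+i ∀i, a PF.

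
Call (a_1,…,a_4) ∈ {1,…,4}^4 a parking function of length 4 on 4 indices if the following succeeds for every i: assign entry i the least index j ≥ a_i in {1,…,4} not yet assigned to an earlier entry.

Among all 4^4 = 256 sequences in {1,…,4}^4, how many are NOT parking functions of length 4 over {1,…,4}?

131

Count = (4−4+1)·(4+1)^(4−1) = 1×125 = 125 [KW]
One tuple (4,4,3,4) → sorted (3,4,4,4): b_1=3>1, not a PF.
4^4 − 125 = 256 − 125 = 131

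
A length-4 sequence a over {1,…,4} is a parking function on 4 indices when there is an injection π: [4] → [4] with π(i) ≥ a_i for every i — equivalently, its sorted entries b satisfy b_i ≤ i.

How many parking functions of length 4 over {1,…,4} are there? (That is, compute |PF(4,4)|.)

Count = 1·5^3 = 1×125 = 125 (Konheim–Weiss)
Check (3,1,3,1) → sorted (1,1,3,3): b_i ≤ i ∀i, a PF.

125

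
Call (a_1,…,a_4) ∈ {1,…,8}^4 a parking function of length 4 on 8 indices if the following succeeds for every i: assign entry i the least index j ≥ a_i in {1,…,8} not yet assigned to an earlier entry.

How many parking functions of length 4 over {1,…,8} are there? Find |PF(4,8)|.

3645

Count = (9−4)·9^(4−1) = 5×729 = 3645 (Konheim–Weiss)
E.g. (8,2,6,5) → sorted (2,5,6,8): b_i ≤ 4+i ∀i, a PF.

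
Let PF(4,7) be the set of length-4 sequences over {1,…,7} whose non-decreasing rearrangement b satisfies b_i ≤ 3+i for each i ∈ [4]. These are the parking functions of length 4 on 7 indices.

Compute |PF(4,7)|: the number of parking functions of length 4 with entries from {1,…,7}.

2048

#PF = 4·8^3 = 4 · 512 = 2048
One tuple (1,5,6,6) → sorted (1,5,6,6): b_i ≤ 3+i ∀i, a PF.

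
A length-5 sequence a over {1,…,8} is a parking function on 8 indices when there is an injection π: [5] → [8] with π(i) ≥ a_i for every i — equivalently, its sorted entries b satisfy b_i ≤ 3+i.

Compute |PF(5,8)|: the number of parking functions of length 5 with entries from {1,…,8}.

26244

|PF(5,8)| = (9−5)·9^(5−1) = 4 · 6561 = 26244
E.g. (2,2,2,7,1) → sorted (1,2,2,2,7): b_i ≤ 3+i ∀i, a PF.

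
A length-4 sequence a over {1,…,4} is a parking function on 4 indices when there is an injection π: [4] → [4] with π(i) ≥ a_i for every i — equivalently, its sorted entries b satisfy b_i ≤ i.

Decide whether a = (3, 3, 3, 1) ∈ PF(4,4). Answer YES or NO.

Order a: b = (1, 3, 3, 3).
  b_1=1 ≤ 1
  b_2=3 > 2
  fails at i=2 ⇒ NO

NO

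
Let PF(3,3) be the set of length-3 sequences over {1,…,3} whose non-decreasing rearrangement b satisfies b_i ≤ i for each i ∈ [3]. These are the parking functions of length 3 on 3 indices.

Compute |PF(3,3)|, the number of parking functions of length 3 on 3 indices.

16

|PF(3,3)| = (3−3+1)·(3+1)^(3−1) = 1 · 16 = 16 [KW]
One tuple (2,3,1) → sorted (1,2,3): b_i ≤ i ∀i, a PF.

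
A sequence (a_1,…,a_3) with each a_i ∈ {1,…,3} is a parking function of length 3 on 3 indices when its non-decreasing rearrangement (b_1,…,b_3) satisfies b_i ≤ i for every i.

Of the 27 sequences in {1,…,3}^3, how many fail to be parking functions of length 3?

Count = (4−3)·4^(3−1) = 1 · 16 = 16 [KW]
One tuple (3,2,3) → sorted (2,3,3): b_1=2>1, not a PF.
Total 27; non-PF = 27−16 = 11

11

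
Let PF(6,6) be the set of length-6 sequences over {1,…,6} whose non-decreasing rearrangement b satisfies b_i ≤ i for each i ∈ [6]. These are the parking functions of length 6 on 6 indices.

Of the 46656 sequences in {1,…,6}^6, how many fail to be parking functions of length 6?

|PF(6,6)| = 1·7^5 = 1×16807 = 16807 [KW]
Check (4,5,2,2,6,2) → sorted (2,2,2,4,5,6): b_1=2>1, not a PF.
So 46656 − 16807 = 29849 fail.

29849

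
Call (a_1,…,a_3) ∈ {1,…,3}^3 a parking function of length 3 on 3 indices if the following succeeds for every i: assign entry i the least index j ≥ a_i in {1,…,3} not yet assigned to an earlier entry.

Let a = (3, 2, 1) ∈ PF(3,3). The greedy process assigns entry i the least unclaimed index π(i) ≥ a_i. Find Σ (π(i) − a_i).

Σπ(i) = 1+…+3 = 6; Σa = 3+2+1 = 6; disp = 6−6 = 0.

0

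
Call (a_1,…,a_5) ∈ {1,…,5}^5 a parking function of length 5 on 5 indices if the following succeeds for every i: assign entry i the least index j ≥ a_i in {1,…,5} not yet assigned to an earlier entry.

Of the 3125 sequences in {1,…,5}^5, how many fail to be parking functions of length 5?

|PF(5,5)| = (5−5+1)·(5+1)^(5−1) = 1×1296 = 1296 [KW]
E.g. (4,4,3,1,3) → sorted (1,3,3,4,4): b_2=3>2, not a PF.
So 3125 − 1296 = 1829 fail.

1829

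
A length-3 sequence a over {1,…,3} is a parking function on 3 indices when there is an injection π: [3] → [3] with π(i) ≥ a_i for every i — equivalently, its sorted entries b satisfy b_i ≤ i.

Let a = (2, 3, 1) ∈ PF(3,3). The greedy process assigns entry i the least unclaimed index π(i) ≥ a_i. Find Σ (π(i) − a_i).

0

Σπ = 3·4/2 = 6 (π permutes [3]); Σa = 2+3+1 = 6; disp = 6−6 = 0.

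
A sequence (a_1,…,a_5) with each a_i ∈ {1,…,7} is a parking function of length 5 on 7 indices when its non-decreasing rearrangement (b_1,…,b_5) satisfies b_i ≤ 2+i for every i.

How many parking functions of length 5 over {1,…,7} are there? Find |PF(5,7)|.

12288

|PF| = (8−5)·8^(5−1) = 3·4096 = 12288 [KW]
Example (2,3,3,1,1) → sorted (1,1,2,3,3): b_i ≤ 2+i ∀i, a PF.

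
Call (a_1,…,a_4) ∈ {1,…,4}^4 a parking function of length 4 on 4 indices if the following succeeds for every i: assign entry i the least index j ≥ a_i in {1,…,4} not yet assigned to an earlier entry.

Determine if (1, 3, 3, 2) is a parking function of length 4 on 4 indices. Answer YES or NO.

Sorted: b = (1, 2, 3, 3).
  b_1=1 ≤ 1
  b_2=2 ≤ 2
  b_3=3 ≤ 3
  b_4=3 ≤ 4
All bounds hold ⇒ YES

YES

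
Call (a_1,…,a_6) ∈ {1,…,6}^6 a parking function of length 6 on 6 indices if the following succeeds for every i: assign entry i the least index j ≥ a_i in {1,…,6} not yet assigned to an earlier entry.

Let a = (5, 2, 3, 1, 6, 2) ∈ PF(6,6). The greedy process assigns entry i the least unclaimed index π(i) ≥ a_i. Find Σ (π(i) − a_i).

2

Σπ = 6·7/2 = 21 (π permutes [6]); Σa = 5+2+3+1+6+2 = 19; disp = 21−19 = 2.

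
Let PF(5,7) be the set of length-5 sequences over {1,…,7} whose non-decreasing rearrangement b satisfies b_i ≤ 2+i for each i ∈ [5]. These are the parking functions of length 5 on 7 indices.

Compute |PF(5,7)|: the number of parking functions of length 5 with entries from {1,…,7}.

|PF| = (7+1−5)·(7+1)^{5−1} = 3 · 4096 = 12288 [KW]
Check (1,5,1,5,4) → sorted (1,1,4,5,5): b_i ≤ 2+i ∀i, a PF.

12288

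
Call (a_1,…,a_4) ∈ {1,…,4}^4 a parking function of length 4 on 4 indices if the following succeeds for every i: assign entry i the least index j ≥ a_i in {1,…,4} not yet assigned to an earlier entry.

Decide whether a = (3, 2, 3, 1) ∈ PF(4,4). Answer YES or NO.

Order a: b = (1, 2, 3, 3).
  b_1=1 ≤ 1
  b_2=2 ≤ 2
  b_3=3 ≤ 3
  b_4=3 ≤ 4
All bounds hold ⇒ YES

YES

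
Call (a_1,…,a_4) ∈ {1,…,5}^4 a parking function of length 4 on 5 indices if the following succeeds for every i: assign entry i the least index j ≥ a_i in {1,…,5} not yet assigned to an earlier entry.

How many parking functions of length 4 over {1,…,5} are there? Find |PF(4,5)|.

Count = 2·6^3 = 2×216 = 432
One tuple (1,3,4,5) → sorted (1,3,4,5): b_i ≤ 1+i ∀i, a PF.

432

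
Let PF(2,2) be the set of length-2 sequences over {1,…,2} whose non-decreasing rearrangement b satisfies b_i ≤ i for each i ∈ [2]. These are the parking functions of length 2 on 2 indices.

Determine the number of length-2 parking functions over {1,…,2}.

|PF| = (2+1−2)·(2+1)^{2−1} = 1×3 = 3 (Konheim–Weiss)
Check (1,1) → sorted (1,1): b_i ≤ i ∀i, a PF.

3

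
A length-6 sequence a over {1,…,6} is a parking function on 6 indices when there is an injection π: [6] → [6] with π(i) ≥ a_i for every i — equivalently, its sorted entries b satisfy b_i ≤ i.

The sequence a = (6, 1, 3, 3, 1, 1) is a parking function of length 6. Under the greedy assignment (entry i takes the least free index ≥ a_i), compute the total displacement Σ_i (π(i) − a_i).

Σπ(i) = 1+…+6 = 21; Σa = 6+1+3+3+1+1 = 15; disp = 21−15 = 6.

6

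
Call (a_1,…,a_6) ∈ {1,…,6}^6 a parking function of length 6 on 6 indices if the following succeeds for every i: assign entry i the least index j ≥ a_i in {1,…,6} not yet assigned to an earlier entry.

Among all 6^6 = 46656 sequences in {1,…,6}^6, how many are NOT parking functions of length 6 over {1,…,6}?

|PF(6,6)| = (6+1−6)·(6+1)^{6−1} = 1 · 16807 = 16807
Example (4,4,4,6,5,2) → sorted (2,4,4,4,5,6): b_1=2>1, not a PF.
So 46656 − 16807 = 29849 fail.

29849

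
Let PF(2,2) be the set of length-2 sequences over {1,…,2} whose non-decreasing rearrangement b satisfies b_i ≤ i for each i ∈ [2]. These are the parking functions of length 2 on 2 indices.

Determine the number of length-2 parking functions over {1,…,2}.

|PF(2,2)| = (3−2)·3^(2−1) = 1 · 3 = 3 (Konheim–Weiss)
Check (2,1) → sorted (1,2): b_i ≤ i ∀i, a PF.

3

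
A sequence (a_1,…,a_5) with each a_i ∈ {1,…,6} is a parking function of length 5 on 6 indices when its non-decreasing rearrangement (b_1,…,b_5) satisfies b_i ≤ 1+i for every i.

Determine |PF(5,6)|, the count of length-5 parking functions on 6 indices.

|PF| = (7−5)·7^(5−1) = 2·2401 = 4802 (Konheim–Weiss)
One tuple (3,2,2,6,1) → sorted (1,2,2,3,6): b_i ≤ 1+i ∀i, a PF.

4802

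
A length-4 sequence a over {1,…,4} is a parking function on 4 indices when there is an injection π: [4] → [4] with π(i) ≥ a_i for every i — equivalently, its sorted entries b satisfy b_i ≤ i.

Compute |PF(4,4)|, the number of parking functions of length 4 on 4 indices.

#PF = 1·5^3 = 1 · 125 = 125 (Pollak)
One tuple (2,1,3,3) → sorted (1,2,3,3): b_i ≤ i ∀i, a PF.

125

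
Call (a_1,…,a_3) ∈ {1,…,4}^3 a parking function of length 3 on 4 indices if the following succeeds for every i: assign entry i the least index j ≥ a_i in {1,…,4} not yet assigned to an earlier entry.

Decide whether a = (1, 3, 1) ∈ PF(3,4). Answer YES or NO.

YES

Sorted: b = (1, 1, 3).
  b_1=1 ≤ 2
  b_2=1 ≤ 3
  b_3=3 ≤ 4
All bounds hold ⇒ YES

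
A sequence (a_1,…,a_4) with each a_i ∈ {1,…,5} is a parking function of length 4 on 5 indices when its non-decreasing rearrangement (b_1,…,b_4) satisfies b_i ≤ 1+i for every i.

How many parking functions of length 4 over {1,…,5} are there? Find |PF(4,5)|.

|PF| = (5−4+1)·(5+1)^(4−1) = 2·216 = 432
Example (1,3,3,4) → sorted (1,3,3,4): b_i ≤ 1+i ∀i, a PF.

432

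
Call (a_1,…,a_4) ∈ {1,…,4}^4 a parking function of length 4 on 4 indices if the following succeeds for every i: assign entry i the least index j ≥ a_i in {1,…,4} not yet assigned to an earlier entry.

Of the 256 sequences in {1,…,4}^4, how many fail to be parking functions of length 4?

131

#PF = (4−4+1)·(4+1)^(4−1) = 1 · 125 = 125
E.g. (4,4,4,4) → sorted (4,4,4,4): b_1=4>1, not a PF.
So 256 − 125 = 131 fail.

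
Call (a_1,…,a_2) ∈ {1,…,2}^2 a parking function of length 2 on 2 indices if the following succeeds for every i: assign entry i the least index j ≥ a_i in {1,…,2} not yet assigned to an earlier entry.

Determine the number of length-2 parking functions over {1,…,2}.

Count = (2−2+1)·(2+1)^(2−1) = 1 · 3 = 3 [KW]
One tuple (1,1) → sorted (1,1): b_i ≤ i ∀i, a PF.

3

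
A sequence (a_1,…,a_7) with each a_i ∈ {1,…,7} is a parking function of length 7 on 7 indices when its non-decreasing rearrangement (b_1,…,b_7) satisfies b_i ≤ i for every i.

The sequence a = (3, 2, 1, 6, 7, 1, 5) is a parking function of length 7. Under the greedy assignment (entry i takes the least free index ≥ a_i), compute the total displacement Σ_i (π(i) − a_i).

3

Σπ = 28 ({1..7} each once); Σa = 3+2+1+6+7+1+5 = 25; disp = 28−25 = 3.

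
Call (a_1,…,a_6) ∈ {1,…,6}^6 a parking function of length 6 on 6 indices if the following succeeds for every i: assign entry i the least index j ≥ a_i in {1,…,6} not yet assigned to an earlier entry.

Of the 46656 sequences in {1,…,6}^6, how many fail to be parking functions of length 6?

29849

Count = (6+1−6)·(6+1)^{6−1} = 1×16807 = 16807 (Konheim–Weiss)
E.g. (3,5,4,3,4,5) → sorted (3,3,4,4,5,5): b_1=3>1, not a PF.
6^6 − 16807 = 46656 − 16807 = 29849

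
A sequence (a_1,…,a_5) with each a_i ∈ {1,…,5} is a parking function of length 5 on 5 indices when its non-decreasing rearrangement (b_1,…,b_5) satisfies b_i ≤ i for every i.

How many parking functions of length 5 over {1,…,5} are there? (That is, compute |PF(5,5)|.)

1296

|PF| = 1·6^4 = 1 · 1296 = 1296 (Konheim–Weiss)
Check (2,5,4,1,2) → sorted (1,2,2,4,5): b_i ≤ i ∀i, a PF.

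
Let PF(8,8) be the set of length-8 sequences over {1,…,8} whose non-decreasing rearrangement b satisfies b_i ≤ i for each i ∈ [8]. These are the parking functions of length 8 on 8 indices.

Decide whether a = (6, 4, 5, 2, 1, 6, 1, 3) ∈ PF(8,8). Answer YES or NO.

YES

Order a: b = (1, 1, 2, 3, 4, 5, 6, 6).
  b_1=1 ≤ 1
  b_2=1 ≤ 2
  b_3=2 ≤ 3
  b_4=3 ≤ 4
  b_5=4 ≤ 5
  b_6=5 ≤ 6
  b_7=6 ≤ 7
  b_8=6 ≤ 8
All bounds hold ⇒ YES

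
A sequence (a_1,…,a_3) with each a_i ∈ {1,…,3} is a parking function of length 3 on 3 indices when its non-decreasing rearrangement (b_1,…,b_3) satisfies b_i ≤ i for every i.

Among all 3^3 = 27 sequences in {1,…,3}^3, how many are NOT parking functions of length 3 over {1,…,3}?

#PF = (3−3+1)·(3+1)^(3−1) = 1 · 16 = 16
One tuple (2,2,3) → sorted (2,2,3): b_1=2>1, not a PF.
3^3 − 16 = 27 − 16 = 11

11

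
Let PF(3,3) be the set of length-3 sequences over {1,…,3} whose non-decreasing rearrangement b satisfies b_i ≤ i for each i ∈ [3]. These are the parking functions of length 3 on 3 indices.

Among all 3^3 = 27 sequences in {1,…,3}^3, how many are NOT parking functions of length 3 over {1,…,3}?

11

|PF(3,3)| = (3−3+1)·(3+1)^(3−1) = 1·16 = 16 [KW]
E.g. (3,1,3) → sorted (1,3,3): b_2=3>2, not a PF.
So 27 − 16 = 11 fail.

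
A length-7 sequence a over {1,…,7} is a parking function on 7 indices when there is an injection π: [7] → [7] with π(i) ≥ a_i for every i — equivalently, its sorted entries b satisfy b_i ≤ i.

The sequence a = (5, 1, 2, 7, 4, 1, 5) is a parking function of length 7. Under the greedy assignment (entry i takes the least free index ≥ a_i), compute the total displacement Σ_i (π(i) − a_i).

3

Σπ = 28 ({1..7} each once); Σa = 5+1+2+7+4+1+5 = 25; disp = 28−25 = 3.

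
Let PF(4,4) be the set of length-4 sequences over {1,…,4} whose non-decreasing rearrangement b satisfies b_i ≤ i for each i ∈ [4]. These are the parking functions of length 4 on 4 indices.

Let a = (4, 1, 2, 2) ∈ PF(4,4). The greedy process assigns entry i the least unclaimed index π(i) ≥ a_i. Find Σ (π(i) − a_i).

Σπ(i) = 1+…+4 = 10; Σa = 4+1+2+2 = 9; disp = 10−9 = 1.

1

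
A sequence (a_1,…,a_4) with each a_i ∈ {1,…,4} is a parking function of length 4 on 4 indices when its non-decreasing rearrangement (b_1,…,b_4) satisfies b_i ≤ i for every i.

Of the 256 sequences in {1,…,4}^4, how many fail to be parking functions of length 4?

131

#PF = 1·5^3 = 1×125 = 125 (Pollak)
One tuple (3,4,2,4) → sorted (2,3,4,4): b_1=2>1, not a PF.
4^4 − 125 = 256 − 125 = 131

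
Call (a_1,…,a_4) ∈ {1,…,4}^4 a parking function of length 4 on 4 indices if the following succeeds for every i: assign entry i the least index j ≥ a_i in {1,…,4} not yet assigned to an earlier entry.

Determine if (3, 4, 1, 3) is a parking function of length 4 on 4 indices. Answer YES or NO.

Rearranged: b = (1, 3, 3, 4).
  b_1=1 ≤ 1
  b_2=3 > 2
  fails at i=2 ⇒ NO

NO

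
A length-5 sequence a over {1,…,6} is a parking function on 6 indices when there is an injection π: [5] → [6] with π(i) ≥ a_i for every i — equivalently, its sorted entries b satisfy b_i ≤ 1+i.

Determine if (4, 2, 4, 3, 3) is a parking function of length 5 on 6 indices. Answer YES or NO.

YES

Order a: b = (2, 3, 3, 4, 4).
  b_1=2 ≤ 2
  b_2=3 ≤ 3
  b_3=3 ≤ 4
  b_4=4 ≤ 5
  b_5=4 ≤ 6
All bounds hold ⇒ YES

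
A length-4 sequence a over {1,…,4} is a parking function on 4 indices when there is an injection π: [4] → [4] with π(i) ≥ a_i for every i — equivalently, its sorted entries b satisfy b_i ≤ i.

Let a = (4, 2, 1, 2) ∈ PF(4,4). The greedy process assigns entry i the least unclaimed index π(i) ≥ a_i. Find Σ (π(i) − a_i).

1

Σπ(i) = 1+…+4 = 10; Σa = 4+2+1+2 = 9; disp = 10−9 = 1.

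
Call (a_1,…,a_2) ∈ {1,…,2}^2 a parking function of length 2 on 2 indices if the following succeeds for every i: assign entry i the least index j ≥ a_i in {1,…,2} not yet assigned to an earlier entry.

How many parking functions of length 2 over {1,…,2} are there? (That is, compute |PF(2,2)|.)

3

Count = (3−2)·3^(2−1) = 1×3 = 3
Example (1,1) → sorted (1,1): b_i ≤ i ∀i, a PF.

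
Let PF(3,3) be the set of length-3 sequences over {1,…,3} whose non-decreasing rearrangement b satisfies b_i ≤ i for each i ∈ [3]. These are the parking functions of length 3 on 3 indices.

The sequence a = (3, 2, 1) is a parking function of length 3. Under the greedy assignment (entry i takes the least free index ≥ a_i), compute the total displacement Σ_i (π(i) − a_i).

Σπ(i) = 1+…+3 = 6; Σa = 3+2+1 = 6; disp = 6−6 = 0.

0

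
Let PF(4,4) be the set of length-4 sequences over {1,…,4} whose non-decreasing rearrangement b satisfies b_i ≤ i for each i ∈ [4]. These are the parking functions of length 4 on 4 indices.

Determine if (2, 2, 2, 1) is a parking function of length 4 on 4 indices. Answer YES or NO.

Rearranged: b = (1, 2, 2, 2).
  b_1=1 ≤ 1
  b_2=2 ≤ 2
  b_3=2 ≤ 3
  b_4=2 ≤ 4
All bounds hold ⇒ YES

YES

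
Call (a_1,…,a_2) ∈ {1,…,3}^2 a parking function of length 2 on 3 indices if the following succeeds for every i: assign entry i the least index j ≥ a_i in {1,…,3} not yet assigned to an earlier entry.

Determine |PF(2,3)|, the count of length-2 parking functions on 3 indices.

|PF| = (3−2+1)·(3+1)^(2−1) = 2×4 = 8 [KW]
Example (3,2) → sorted (2,3): b_i ≤ 1+i ∀i, a PF.

8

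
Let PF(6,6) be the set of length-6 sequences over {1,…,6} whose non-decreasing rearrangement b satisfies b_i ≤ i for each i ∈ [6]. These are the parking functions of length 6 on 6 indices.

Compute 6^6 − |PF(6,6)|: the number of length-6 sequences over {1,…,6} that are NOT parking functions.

29849

#PF = (7−6)·7^(6−1) = 1×16807 = 16807 (Pollak)
Example (5,5,6,3,6,5) → sorted (3,5,5,5,6,6): b_1=3>1, not a PF.
6^6 − 16807 = 46656 − 16807 = 29849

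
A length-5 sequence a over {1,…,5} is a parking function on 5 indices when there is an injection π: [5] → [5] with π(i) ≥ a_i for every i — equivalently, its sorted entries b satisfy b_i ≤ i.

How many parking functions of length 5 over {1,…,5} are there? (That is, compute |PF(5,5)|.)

|PF(5,5)| = (6−5)·6^(5−1) = 1·1296 = 1296 [KW]
E.g. (1,3,4,2,1) → sorted (1,1,2,3,4): b_i ≤ i ∀i, a PF.

1296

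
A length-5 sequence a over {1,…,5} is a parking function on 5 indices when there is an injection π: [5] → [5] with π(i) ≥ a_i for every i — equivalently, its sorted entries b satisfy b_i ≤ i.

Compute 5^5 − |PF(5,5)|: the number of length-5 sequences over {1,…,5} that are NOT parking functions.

1829

|PF(5,5)| = 1·6^4 = 1·1296 = 1296 (Pollak)
One tuple (2,5,5,1,5) → sorted (1,2,5,5,5): b_3=5>3, not a PF.
Total 3125; non-PF = 3125−1296 = 1829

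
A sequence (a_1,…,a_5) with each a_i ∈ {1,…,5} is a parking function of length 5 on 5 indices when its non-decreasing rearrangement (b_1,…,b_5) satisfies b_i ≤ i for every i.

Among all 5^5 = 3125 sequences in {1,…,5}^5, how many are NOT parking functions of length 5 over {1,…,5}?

1829

#PF = (5+1−5)·(5+1)^{5−1} = 1·1296 = 1296
Check (5,5,4,1,5) → sorted (1,4,5,5,5): b_2=4>2, not a PF.
5^5 − 1296 = 3125 − 1296 = 1829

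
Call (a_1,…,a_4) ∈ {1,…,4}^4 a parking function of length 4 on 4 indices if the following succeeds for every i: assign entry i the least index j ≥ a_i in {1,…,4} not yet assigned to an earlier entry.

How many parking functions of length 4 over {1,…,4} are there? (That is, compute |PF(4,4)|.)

|PF(4,4)| = 1·5^3 = 1 · 125 = 125 [KW]
Example (2,1,4,2) → sorted (1,2,2,4): b_i ≤ i ∀i, a PF.

125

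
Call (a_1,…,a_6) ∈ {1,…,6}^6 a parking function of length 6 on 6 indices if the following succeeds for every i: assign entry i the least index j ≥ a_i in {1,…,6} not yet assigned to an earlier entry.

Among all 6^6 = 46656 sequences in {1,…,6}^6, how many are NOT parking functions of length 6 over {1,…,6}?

29849

|PF(6,6)| = (6+1−6)·(6+1)^{6−1} = 1 · 16807 = 16807 [KW]
Example (6,6,6,6,2,6) → sorted (2,6,6,6,6,6): b_1=2>1, not a PF.
So 46656 − 16807 = 29849 fail.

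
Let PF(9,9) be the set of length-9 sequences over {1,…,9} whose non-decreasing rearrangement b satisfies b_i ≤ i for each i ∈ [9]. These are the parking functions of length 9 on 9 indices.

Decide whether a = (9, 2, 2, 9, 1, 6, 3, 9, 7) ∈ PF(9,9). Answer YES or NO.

NO

Rearranged: b = (1, 2, 2, 3, 6, 7, 9, 9, 9).
  b_1=1 ≤ 1
  b_2=2 ≤ 2
  b_3=2 ≤ 3
  b_4=3 ≤ 4
  b_5=6 > 5
  fails at i=5 ⇒ NO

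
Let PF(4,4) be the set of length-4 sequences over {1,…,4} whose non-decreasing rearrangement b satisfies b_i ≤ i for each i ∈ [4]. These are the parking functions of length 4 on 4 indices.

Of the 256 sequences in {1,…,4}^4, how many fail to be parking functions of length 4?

#PF = (5−4)·5^(4−1) = 1×125 = 125 (Pollak)
One tuple (4,3,1,4) → sorted (1,3,4,4): b_2=3>2, not a PF.
Total 256; non-PF = 256−125 = 131

131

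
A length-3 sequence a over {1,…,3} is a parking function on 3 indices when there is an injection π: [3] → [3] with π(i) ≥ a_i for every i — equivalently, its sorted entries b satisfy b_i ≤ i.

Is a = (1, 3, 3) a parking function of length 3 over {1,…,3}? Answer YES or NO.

Order a: b = (1, 3, 3).
  b_1=1 ≤ 1
  b_2=3 > 2
  fails at i=2 ⇒ NO

NO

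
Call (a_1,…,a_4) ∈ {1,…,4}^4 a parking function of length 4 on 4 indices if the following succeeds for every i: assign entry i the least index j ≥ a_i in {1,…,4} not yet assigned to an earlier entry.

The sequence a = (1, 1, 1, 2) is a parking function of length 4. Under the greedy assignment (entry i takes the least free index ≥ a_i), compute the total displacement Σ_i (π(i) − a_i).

Σπ = 10 ({1..4} each once); Σa = 1+1+1+2 = 5; disp = 10−5 = 5.

5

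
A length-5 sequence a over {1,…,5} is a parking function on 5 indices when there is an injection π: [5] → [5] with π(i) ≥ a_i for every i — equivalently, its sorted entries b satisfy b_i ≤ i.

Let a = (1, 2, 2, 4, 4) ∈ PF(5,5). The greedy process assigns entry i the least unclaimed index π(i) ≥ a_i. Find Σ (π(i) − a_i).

2

Σπ = 5·6/2 = 15 (π permutes [5]); Σa = 1+2+2+4+4 = 13; disp = 15−13 = 2.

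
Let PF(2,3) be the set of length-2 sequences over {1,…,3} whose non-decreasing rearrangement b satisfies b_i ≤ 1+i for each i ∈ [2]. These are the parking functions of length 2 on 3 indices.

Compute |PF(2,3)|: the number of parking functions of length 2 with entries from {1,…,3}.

8

#PF = 2·4^1 = 2×4 = 8
E.g. (1,2) → sorted (1,2): b_i ≤ 1+i ∀i, a PF.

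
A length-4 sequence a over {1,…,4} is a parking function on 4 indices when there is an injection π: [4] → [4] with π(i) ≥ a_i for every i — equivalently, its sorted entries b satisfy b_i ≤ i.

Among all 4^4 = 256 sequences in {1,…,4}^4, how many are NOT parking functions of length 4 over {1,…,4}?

131

|PF(4,4)| = (4+1−4)·(4+1)^{4−1} = 1·125 = 125 (Pollak)
Check (4,3,3,1) → sorted (1,3,3,4): b_2=3>2, not a PF.
Total 256; non-PF = 256−125 = 131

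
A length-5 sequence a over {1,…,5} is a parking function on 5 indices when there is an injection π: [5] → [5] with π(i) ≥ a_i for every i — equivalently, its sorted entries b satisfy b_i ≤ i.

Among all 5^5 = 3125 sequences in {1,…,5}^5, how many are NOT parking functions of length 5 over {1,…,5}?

#PF = (5−5+1)·(5+1)^(5−1) = 1 · 1296 = 1296 [KW]
Example (4,4,3,3,5) → sorted (3,3,4,4,5): b_1=3>1, not a PF.
5^5 − 1296 = 3125 − 1296 = 1829

1829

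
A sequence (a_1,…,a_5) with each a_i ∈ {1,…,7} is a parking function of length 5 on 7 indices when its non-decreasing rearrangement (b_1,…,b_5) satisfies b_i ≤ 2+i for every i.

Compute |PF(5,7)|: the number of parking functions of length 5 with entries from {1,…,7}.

Count = (7+1−5)·(7+1)^{5−1} = 3 · 4096 = 12288 (Pollak)
Example (4,7,3,6,4) → sorted (3,4,4,6,7): b_i ≤ 2+i ∀i, a PF.

12288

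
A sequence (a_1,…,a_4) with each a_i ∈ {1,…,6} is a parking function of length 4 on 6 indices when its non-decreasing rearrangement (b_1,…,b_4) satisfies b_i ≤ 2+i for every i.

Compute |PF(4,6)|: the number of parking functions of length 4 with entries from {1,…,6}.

1029

|PF(4,6)| = 3·7^3 = 3×343 = 1029
Example (2,6,5,4) → sorted (2,4,5,6): b_i ≤ 2+i ∀i, a PF.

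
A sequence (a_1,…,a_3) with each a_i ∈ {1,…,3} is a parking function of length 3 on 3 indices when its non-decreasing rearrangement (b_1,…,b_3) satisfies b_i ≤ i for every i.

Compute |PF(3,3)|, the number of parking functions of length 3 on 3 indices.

16

|PF| = (3+1−3)·(3+1)^{3−1} = 1 · 16 = 16 [KW]
One tuple (1,3,2) → sorted (1,2,3): b_i ≤ i ∀i, a PF.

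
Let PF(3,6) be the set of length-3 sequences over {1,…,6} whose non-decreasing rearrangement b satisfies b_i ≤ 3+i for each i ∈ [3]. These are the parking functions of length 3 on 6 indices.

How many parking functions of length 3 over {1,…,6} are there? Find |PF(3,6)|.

Count = (6+1−3)·(6+1)^{3−1} = 4×49 = 196
Example (1,2,4) → sorted (1,2,4): b_i ≤ 3+i ∀i, a PF.

196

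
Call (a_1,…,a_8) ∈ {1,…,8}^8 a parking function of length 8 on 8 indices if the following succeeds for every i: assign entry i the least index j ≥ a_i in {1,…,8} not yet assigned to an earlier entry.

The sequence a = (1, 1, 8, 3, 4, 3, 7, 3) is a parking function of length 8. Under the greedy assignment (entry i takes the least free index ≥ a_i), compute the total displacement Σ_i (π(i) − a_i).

6

Σπ = 8·9/2 = 36 (π permutes [8]); Σa = 1+1+8+3+4+3+7+3 = 30; disp = 36−30 = 6.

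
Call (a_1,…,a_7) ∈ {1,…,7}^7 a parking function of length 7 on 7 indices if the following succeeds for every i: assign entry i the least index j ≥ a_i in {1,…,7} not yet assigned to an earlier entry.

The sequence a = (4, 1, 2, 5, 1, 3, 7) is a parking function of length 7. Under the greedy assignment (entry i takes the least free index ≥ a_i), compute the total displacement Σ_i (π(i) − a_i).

Σπ = 7·8/2 = 28 (π permutes [7]); Σa = 4+1+2+5+1+3+7 = 23; disp = 28−23 = 5.

5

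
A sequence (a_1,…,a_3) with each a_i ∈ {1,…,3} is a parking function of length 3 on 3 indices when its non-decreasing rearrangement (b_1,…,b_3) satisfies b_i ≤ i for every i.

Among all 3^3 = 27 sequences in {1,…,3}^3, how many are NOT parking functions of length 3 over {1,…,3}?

|PF| = (3−3+1)·(3+1)^(3−1) = 1·16 = 16 [KW]
Example (1,3,3) → sorted (1,3,3): b_2=3>2, not a PF.
3^3 − 16 = 27 − 16 = 11

11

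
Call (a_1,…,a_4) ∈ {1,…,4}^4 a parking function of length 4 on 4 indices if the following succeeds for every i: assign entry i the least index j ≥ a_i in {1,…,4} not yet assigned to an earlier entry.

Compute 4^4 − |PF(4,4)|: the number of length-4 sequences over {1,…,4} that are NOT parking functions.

131

|PF| = (4−4+1)·(4+1)^(4−1) = 1×125 = 125 (Pollak)
Check (4,2,1,4) → sorted (1,2,4,4): b_3=4>3, not a PF.
Total 256; non-PF = 256−125 = 131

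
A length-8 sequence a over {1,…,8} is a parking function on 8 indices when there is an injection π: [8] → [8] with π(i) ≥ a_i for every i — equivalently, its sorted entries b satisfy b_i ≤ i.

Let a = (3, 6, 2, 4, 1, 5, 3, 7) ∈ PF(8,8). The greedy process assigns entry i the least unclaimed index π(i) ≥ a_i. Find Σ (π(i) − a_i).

5

Σπ = 8·9/2 = 36 (π permutes [8]); Σa = 3+6+2+4+1+5+3+7 = 31; disp = 36−31 = 5.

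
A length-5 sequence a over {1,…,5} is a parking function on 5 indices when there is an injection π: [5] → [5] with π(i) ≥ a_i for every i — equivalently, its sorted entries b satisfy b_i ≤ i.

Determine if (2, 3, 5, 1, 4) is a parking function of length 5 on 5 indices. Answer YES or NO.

Rearranged: b = (1, 2, 3, 4, 5).
  b_1=1 ≤ 1
  b_2=2 ≤ 2
  b_3=3 ≤ 3
  b_4=4 ≤ 4
  b_5=5 ≤ 5
All bounds hold ⇒ YES

YES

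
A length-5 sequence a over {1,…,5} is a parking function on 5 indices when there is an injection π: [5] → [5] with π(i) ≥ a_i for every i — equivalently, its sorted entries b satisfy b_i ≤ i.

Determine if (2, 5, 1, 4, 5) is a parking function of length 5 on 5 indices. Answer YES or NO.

Sorted: b = (1, 2, 4, 5, 5).
  b_1=1 ≤ 1
  b_2=2 ≤ 2
  b_3=4 > 3
  fails at i=3 ⇒ NO

NO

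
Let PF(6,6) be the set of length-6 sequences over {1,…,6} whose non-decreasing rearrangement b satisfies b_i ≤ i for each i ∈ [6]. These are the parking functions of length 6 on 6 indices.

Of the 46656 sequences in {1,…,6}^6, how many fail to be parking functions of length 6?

|PF| = (6−6+1)·(6+1)^(6−1) = 1·16807 = 16807 [KW]
E.g. (5,5,6,5,5,6) → sorted (5,5,5,5,6,6): b_1=5>1, not a PF.
6^6 − 16807 = 46656 − 16807 = 29849

29849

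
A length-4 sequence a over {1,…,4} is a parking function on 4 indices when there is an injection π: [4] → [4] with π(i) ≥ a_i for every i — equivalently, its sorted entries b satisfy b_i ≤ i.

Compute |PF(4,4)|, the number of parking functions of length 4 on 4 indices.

125

|PF| = (5−4)·5^(4−1) = 1×125 = 125
One tuple (4,1,1,2) → sorted (1,1,2,4): b_i ≤ i ∀i, a PF.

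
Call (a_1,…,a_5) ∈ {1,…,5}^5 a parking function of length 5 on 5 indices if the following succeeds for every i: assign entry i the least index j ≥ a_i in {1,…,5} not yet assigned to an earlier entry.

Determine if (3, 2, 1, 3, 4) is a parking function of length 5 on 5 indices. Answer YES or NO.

Sorted: b = (1, 2, 3, 3, 4).
  b_1=1 ≤ 1
  b_2=2 ≤ 2
  b_3=3 ≤ 3
  b_4=3 ≤ 4
  b_5=4 ≤ 5
All bounds hold ⇒ YES

YES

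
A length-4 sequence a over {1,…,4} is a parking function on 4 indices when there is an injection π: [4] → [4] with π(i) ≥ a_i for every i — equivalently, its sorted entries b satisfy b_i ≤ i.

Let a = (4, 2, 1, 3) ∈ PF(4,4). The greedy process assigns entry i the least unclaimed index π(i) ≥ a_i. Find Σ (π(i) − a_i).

0

Σπ = 4·5/2 = 10 (π permutes [4]); Σa = 4+2+1+3 = 10; disp = 10−10 = 0.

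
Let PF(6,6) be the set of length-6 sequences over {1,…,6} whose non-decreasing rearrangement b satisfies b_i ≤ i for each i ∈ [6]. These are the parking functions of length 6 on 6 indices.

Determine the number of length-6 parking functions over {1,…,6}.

16807

|PF(6,6)| = (6−6+1)·(6+1)^(6−1) = 1 · 16807 = 16807
E.g. (1,6,1,1,4,4) → sorted (1,1,1,4,4,6): b_i ≤ i ∀i, a PF.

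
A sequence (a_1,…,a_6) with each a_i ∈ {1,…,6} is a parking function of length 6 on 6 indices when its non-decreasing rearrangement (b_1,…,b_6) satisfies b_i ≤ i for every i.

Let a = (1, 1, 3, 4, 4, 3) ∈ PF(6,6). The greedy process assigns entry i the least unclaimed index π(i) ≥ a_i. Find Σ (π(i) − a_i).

5

Σπ = 6·7/2 = 21 (π permutes [6]); Σa = 1+1+3+4+4+3 = 16; disp = 21−16 = 5.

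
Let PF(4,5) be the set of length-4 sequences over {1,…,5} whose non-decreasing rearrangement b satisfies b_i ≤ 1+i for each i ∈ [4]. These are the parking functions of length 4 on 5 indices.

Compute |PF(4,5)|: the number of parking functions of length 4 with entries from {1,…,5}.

|PF| = 2·6^3 = 2×216 = 432 [KW]
Example (1,2,1,1) → sorted (1,1,1,2): b_i ≤ 1+i ∀i, a PF.

432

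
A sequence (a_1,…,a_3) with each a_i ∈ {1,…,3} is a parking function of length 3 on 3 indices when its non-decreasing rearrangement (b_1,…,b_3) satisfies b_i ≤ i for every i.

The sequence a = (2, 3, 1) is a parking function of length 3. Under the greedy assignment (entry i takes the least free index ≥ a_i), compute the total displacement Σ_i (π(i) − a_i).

Σπ(i) = 1+…+3 = 6; Σa = 2+3+1 = 6; disp = 6−6 = 0.

0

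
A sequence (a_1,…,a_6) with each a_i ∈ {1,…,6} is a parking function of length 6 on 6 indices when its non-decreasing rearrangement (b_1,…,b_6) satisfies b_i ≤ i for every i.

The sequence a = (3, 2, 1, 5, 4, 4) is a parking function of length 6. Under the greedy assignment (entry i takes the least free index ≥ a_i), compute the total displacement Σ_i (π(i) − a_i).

Σπ = 6·7/2 = 21 (π permutes [6]); Σa = 3+2+1+5+4+4 = 19; disp = 21−19 = 2.

2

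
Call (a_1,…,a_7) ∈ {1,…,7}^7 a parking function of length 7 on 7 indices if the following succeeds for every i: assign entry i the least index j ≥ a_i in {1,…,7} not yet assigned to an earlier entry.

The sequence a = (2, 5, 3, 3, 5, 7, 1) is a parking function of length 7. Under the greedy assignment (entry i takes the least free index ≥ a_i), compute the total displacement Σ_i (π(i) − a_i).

2

Σπ = 7·8/2 = 28 (π permutes [7]); Σa = 2+5+3+3+5+7+1 = 26; disp = 28−26 = 2.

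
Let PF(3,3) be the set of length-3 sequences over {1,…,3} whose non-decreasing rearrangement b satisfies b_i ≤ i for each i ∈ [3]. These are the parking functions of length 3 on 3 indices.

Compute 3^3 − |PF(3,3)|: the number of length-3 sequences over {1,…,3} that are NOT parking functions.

|PF| = (3+1−3)·(3+1)^{3−1} = 1 · 16 = 16 [KW]
Example (3,3,3) → sorted (3,3,3): b_1=3>1, not a PF.
So 27 − 16 = 11 fail.

11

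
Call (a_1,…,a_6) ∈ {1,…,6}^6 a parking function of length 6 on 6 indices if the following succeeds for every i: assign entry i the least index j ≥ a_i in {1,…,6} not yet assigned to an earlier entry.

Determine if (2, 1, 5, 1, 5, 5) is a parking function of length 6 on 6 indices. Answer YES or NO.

NO

Sorted: b = (1, 1, 2, 5, 5, 5).
  b_1=1 ≤ 1
  b_2=1 ≤ 2
  b_3=2 ≤ 3
  b_4=5 > 4
  fails at i=4 ⇒ NO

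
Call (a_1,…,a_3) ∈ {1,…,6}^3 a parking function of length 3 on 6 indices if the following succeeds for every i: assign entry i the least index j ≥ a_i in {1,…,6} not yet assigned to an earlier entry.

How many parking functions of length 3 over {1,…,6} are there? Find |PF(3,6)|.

196

|PF| = (6+1−3)·(6+1)^{3−1} = 4·49 = 196 (Konheim–Weiss)
Check (4,4,1) → sorted (1,4,4): b_i ≤ 3+i ∀i, a PF.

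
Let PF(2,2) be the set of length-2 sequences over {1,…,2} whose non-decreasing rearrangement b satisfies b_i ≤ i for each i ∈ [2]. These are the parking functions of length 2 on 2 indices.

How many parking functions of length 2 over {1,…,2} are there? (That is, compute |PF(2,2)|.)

#PF = (2+1−2)·(2+1)^{2−1} = 1×3 = 3 [KW]
One tuple (1,2) → sorted (1,2): b_i ≤ i ∀i, a PF.

3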